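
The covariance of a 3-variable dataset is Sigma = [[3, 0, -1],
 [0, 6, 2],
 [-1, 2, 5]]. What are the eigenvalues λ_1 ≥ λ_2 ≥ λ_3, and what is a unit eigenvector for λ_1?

Step 1 — characteristic polynomial p(λ) = det(λI - Sigma) = λ³ - tr·λ² + c_1·λ - det, where tr = trace, c_1 = sum of the principal 2×2 minors, det = det(Sigma):
  tr = 3 + 6 + 5 = 14,
  c_1 = (3·6 - (0)²) + (3·5 - (-1)²) + (6·5 - (2)²) = 18 + 14 + 26 = 58,
  det = 3·(6·5 - (2)²) - (0)·((0)·5 - (2)·(-1)) + (-1)·((0)·(2) - 6·(-1)) = 3·(26) - (0)·(2) + (-1)·(6) = 72.
  So p(λ) = λ³ - 14λ² + 58λ - 72.
Step 2 — look for an integer root (rational root theorem: any rational root is an integer divisor of 72). Testing λ = 4:
  p(4) = 64 - 224 + 232 - 72 = 0  ✓
  Dividing out (λ - 4): p(λ) = (λ - 4)(λ² - 10λ + 18).
Step 3 — remaining eigenvalues from the quadratic λ² - 10λ + 18 = 0:
  Δ = 10² - 4·18 = 100 - 72 = 28,  λ = (10 ± √28)/2 = (10 ± 5.2915)/2 ≈ 7.6458 or 2.3542.
  Sorted: λ_1 = 7.6458,  λ_2 = 4,  λ_3 = 2.3542  (check: sum = 14 = tr ✓).

Step 4 — unit eigenvector for λ_1 ≈ 7.6458: v spans the null space of (Sigma - λ_1 I), whose rows are
  r_1 = (-4.6458, 0, -1),  r_2 = (0, -1.6458, 2),  r_3 = (-1, 2, -2.6458).
  v is orthogonal to every row, so take v ∝ r_1 × r_2 = ((0)·(2) - (-1)·(-1.6458), (-1)·(0) - (-4.6458)·(2), (-4.6458)·(-1.6458) - (0)·(0)) ≈ (-1.6458, 9.2915, 7.6458).
  Rescale (multiply by -1 so the first nonzero entry is positive): u = (1.6458, -9.2915, -7.6458).
  ||u|| = √((1.6458)² + (-9.2915)² + (-7.6458)²) = √(147.498) ≈ 12.1449,  v_1 = u/||u|| ≈ (0.1355, -0.7651, -0.6295) (||v_1|| = 1).

λ_1 = 7.6458,  λ_2 = 4,  λ_3 = 2.3542;  v_1 ≈ (0.1355, -0.7651, -0.6295)


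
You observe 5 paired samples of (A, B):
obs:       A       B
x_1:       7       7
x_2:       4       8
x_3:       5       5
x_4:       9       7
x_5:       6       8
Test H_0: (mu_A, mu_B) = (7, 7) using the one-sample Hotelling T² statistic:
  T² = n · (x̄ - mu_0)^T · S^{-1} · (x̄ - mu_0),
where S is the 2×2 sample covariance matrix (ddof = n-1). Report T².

Step 1 — sample mean vector:
  mean(A) = (7 + 4 + 5 + 9 + 6) / 5 = 31/5 = 6.2
  mean(B) = (7 + 8 + 5 + 7 + 8) / 5 = 35/5 = 7
  x̄ = (6.2, 7),  deviation x̄ - mu_0 = (6.2, 7) - (7, 7) = (-0.8, 0).

Step 2 — sample covariance matrix, S[i,j] = (1/(n-1)) · Σ_k (x_{k,i} - mean_i) · (x_{k,j} - mean_j), divisor n-1 = 4:
  S[A,A] = ((0.8)·(0.8) + (-2.2)·(-2.2) + (-1.2)·(-1.2) + (2.8)·(2.8) + (-0.2)·(-0.2)) / 4 = 14.8/4 = 3.7
  S[A,B] = ((0.8)·(0) + (-2.2)·(1) + (-1.2)·(-2) + (2.8)·(0) + (-0.2)·(1)) / 4 = 0/4 = 0
  S[B,B] = ((0)·(0) + (1)·(1) + (-2)·(-2) + (0)·(0) + (1)·(1)) / 4 = 6/4 = 1.5
  S = [[3.7, 0],
 [0, 1.5]].

Step 3 — invert S. det(S) = 3.7·1.5 - (0)² = 5.55.
  S^{-1} = (1/det) · [[d, -b], [-b, a]] = [[0.2703, 0],
 [0, 0.6667]].

Step 4 — quadratic form (x̄ - mu_0)^T · S^{-1} · (x̄ - mu_0):
  S^{-1} · (x̄ - mu_0) = (-0.2162, 0),
  (x̄ - mu_0)^T · [...] = (-0.8)·(-0.2162) + (0)·(0) = 0.173.

Step 5 — scale by n: T² = 5 · 0.173 = 0.8649.

T² ≈ 0.8649


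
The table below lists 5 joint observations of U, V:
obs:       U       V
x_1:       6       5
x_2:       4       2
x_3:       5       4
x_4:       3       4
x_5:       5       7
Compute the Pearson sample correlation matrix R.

Step 1 — column means:
  mean(U) = (6 + 4 + 5 + 3 + 5) / 5 = 23/5 = 4.6
  mean(V) = (5 + 2 + 4 + 4 + 7) / 5 = 22/5 = 4.4

Step 2 — sample variances and covariances s[i,j] = (1/(n-1)) · Σ_k (x_{k,i} - mean_i) · (x_{k,j} - mean_j), with n-1 = 4:
  s[U,U] = ((1.4)·(1.4) + (-0.6)·(-0.6) + (0.4)·(0.4) + (-1.6)·(-1.6) + (0.4)·(0.4)) / 4 = 5.2/4 = 1.3
  s[U,V] = ((1.4)·(0.6) + (-0.6)·(-2.4) + (0.4)·(-0.4) + (-1.6)·(-0.4) + (0.4)·(2.6)) / 4 = 3.8/4 = 0.95
  s[V,V] = ((0.6)·(0.6) + (-2.4)·(-2.4) + (-0.4)·(-0.4) + (-0.4)·(-0.4) + (2.6)·(2.6)) / 4 = 13.2/4 = 3.3
  Sample standard deviations s_i = √(s[i,i]):
  s(U) = √(1.3) = 1.1402
  s(V) = √(3.3) = 1.8166

Step 3 — r_{ij} = s_{ij} / (s_i · s_j):
  r[U,U] = 1 (diagonal).
  r[U,V] = 0.95 / (1.1402 · 1.8166) = 0.95 / 2.0712 = 0.4587
  r[V,V] = 1 (diagonal).

R is symmetric with unit diagonal. Assembling:

R = [[1, 0.4587],
 [0.4587, 1]]


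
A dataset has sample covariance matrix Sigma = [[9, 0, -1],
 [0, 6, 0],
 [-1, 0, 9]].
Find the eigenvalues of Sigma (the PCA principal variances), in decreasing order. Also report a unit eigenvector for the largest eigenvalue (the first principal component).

Step 1 — characteristic polynomial p(λ) = det(λI - Sigma) = λ³ - tr·λ² + c_1·λ - det, where tr = trace, c_1 = sum of the principal 2×2 minors, det = det(Sigma):
  tr = 9 + 6 + 9 = 24,
  c_1 = (9·6 - (0)²) + (9·9 - (-1)²) + (6·9 - (0)²) = 54 + 80 + 54 = 188,
  det = 9·(6·9 - (0)²) - (0)·((0)·9 - (0)·(-1)) + (-1)·((0)·(0) - 6·(-1)) = 9·(54) - (0)·(0) + (-1)·(6) = 480.
  So p(λ) = λ³ - 24λ² + 188λ - 480.
Step 2 — look for an integer root (rational root theorem: any rational root is an integer divisor of 480). Testing λ = 6:
  p(6) = 216 - 864 + 1128 - 480 = 0  ✓
  Dividing out (λ - 6): p(λ) = (λ - 6)(λ² - 18λ + 80).
Step 3 — remaining eigenvalues from the quadratic λ² - 18λ + 80 = 0:
  Δ = 18² - 4·80 = 324 - 320 = 4,  λ = (18 ± √4)/2 = (18 ± 2)/2 = 10 or 8.
  Sorted: λ_1 = 10,  λ_2 = 8,  λ_3 = 6  (check: sum = 24 = tr ✓).

Step 4 — unit eigenvector for λ_1 = 10: v spans the null space of (Sigma - λ_1 I), whose rows are
  r_1 = (-1, 0, -1),  r_2 = (0, -4, 0),  r_3 = (-1, 0, -1).
  v is orthogonal to every row, so take v ∝ r_1 × r_2 = ((0)·(0) - (-1)·(-4), (-1)·(0) - (-1)·(0), (-1)·(-4) - (0)·(0)) = (-4, 0, 4).
  Rescale (divide by 4; multiply by -1 so the first nonzero entry is positive): u = (1, 0, -1).
  ||u|| = √((1)² + (0)² + (-1)²) = √(2) ≈ 1.4142,  v_1 = u/||u|| ≈ (0.7071, 0, -0.7071) (||v_1|| = 1).

λ_1 = 10,  λ_2 = 8,  λ_3 = 6;  v_1 ≈ (0.7071, 0, -0.7071)


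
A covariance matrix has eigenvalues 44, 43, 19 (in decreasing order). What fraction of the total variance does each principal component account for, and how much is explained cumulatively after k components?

Step 1 — total variance = trace(Sigma) = Σ λ_i = 44 + 43 + 19 = 106.

Step 2 — fraction explained by component i = λ_i / Σ λ:
  PC1: 44/106 = 0.4151
  PC2: 43/106 = 0.4057
  PC3: 19/106 = 0.1792

Step 3 — cumulative fraction after k components = (λ_1 + ... + λ_k) / Σ λ:
  k = 1: 44/106 = 0.4151
  k = 2: (44 + 43)/106 = 87/106 = 0.8208
  k = 3: (44 + 43 + 19)/106 = 106/106 = 1

Summary (fraction, with percent):

explained: PC1 0.4151 (41.51%), PC2 0.4057 (40.57%), PC3 0.1792 (17.92%);  cumulative: 0.4151, 0.8208, 1


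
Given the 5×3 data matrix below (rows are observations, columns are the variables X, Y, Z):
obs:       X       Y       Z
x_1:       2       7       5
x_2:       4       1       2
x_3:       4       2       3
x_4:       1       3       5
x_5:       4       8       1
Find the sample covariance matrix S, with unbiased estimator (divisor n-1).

Step 1 — column means:
  mean(X) = (2 + 4 + 4 + 1 + 4) / 5 = 15/5 = 3
  mean(Y) = (7 + 1 + 2 + 3 + 8) / 5 = 21/5 = 4.2
  mean(Z) = (5 + 2 + 3 + 5 + 1) / 5 = 16/5 = 3.2

Step 2 — sample covariance S[i,j] = (1/(n-1)) · Σ_k (x_{k,i} - mean_i) · (x_{k,j} - mean_j), with n-1 = 4.
  S[X,X] = ((-1)·(-1) + (1)·(1) + (1)·(1) + (-2)·(-2) + (1)·(1)) / 4 = 8/4 = 2
  S[X,Y] = ((-1)·(2.8) + (1)·(-3.2) + (1)·(-2.2) + (-2)·(-1.2) + (1)·(3.8)) / 4 = -2/4 = -0.5
  S[X,Z] = ((-1)·(1.8) + (1)·(-1.2) + (1)·(-0.2) + (-2)·(1.8) + (1)·(-2.2)) / 4 = -9/4 = -2.25
  S[Y,Y] = ((2.8)·(2.8) + (-3.2)·(-3.2) + (-2.2)·(-2.2) + (-1.2)·(-1.2) + (3.8)·(3.8)) / 4 = 38.8/4 = 9.7
  S[Y,Z] = ((2.8)·(1.8) + (-3.2)·(-1.2) + (-2.2)·(-0.2) + (-1.2)·(1.8) + (3.8)·(-2.2)) / 4 = -1.2/4 = -0.3
  S[Z,Z] = ((1.8)·(1.8) + (-1.2)·(-1.2) + (-0.2)·(-0.2) + (1.8)·(1.8) + (-2.2)·(-2.2)) / 4 = 12.8/4 = 3.2

S is symmetric (S[j,i] = S[i,j]). Assembling:

S = [[2, -0.5, -2.25],
 [-0.5, 9.7, -0.3],
 [-2.25, -0.3, 3.2]]


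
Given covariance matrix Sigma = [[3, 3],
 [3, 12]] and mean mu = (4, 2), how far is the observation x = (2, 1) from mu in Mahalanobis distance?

Step 1 — centre the observation: (x - mu) = (-2, -1).

Step 2 — invert Sigma. det(Sigma) = 3·12 - (3)² = 27.
  Sigma^{-1} = (1/det) · [[d, -b], [-b, a]] = [[0.4444, -0.1111],
 [-0.1111, 0.1111]].

Step 3 — form the quadratic (x - mu)^T · Sigma^{-1} · (x - mu):
  Sigma^{-1} · (x - mu) = (-0.7778, 0.1111).
  (x - mu)^T · [Sigma^{-1} · (x - mu)] = (-2)·(-0.7778) + (-1)·(0.1111) = 1.4444.

Step 4 — take square root: d = √(1.4444) ≈ 1.2019.

d(x, mu) = √(1.4444) ≈ 1.2019


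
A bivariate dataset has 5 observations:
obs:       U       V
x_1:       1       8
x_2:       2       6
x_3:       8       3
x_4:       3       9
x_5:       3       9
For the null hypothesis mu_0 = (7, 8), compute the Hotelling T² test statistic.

Step 1 — sample mean vector:
  mean(U) = (1 + 2 + 8 + 3 + 3) / 5 = 17/5 = 3.4
  mean(V) = (8 + 6 + 3 + 9 + 9) / 5 = 35/5 = 7
  x̄ = (3.4, 7),  deviation x̄ - mu_0 = (3.4, 7) - (7, 8) = (-3.6, -1).

Step 2 — sample covariance matrix, S[i,j] = (1/(n-1)) · Σ_k (x_{k,i} - mean_i) · (x_{k,j} - mean_j), divisor n-1 = 4:
  S[U,U] = ((-2.4)·(-2.4) + (-1.4)·(-1.4) + (4.6)·(4.6) + (-0.4)·(-0.4) + (-0.4)·(-0.4)) / 4 = 29.2/4 = 7.3
  S[U,V] = ((-2.4)·(1) + (-1.4)·(-1) + (4.6)·(-4) + (-0.4)·(2) + (-0.4)·(2)) / 4 = -21/4 = -5.25
  S[V,V] = ((1)·(1) + (-1)·(-1) + (-4)·(-4) + (2)·(2) + (2)·(2)) / 4 = 26/4 = 6.5
  S = [[7.3, -5.25],
 [-5.25, 6.5]].

Step 3 — invert S. det(S) = 7.3·6.5 - (-5.25)² = 19.8875.
  S^{-1} = (1/det) · [[d, -b], [-b, a]] = [[0.3268, 0.264],
 [0.264, 0.3671]].

Step 4 — quadratic form (x̄ - mu_0)^T · S^{-1} · (x̄ - mu_0):
  S^{-1} · (x̄ - mu_0) = (-1.4406, -1.3174),
  (x̄ - mu_0)^T · [...] = (-3.6)·(-1.4406) + (-1)·(-1.3174) = 6.5036.

Step 5 — scale by n: T² = 5 · 6.5036 = 32.5179.

T² ≈ 32.5179


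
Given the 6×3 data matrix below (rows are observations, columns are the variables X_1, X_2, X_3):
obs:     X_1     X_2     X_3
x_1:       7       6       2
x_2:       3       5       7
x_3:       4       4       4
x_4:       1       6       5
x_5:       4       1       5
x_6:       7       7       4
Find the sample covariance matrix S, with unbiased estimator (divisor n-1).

Step 1 — column means:
  mean(X_1) = (7 + 3 + 4 + 1 + 4 + 7) / 6 = 26/6 = 4.3333
  mean(X_2) = (6 + 5 + 4 + 6 + 1 + 7) / 6 = 29/6 = 4.8333
  mean(X_3) = (2 + 7 + 4 + 5 + 5 + 4) / 6 = 27/6 = 4.5

Step 2 — sample covariance S[i,j] = (1/(n-1)) · Σ_k (x_{k,i} - mean_i) · (x_{k,j} - mean_j), with n-1 = 5.
  S[X_1,X_1] = ((2.6667)·(2.6667) + (-1.3333)·(-1.3333) + (-0.3333)·(-0.3333) + (-3.3333)·(-3.3333) + (-0.3333)·(-0.3333) + (2.6667)·(2.6667)) / 5 = 27.3333/5 = 5.4667
  S[X_1,X_2] = ((2.6667)·(1.1667) + (-1.3333)·(0.1667) + (-0.3333)·(-0.8333) + (-3.3333)·(1.1667) + (-0.3333)·(-3.8333) + (2.6667)·(2.1667)) / 5 = 6.3333/5 = 1.2667
  S[X_1,X_3] = ((2.6667)·(-2.5) + (-1.3333)·(2.5) + (-0.3333)·(-0.5) + (-3.3333)·(0.5) + (-0.3333)·(0.5) + (2.6667)·(-0.5)) / 5 = -13/5 = -2.6
  S[X_2,X_2] = ((1.1667)·(1.1667) + (0.1667)·(0.1667) + (-0.8333)·(-0.8333) + (1.1667)·(1.1667) + (-3.8333)·(-3.8333) + (2.1667)·(2.1667)) / 5 = 22.8333/5 = 4.5667
  S[X_2,X_3] = ((1.1667)·(-2.5) + (0.1667)·(2.5) + (-0.8333)·(-0.5) + (1.1667)·(0.5) + (-3.8333)·(0.5) + (2.1667)·(-0.5)) / 5 = -4.5/5 = -0.9
  S[X_3,X_3] = ((-2.5)·(-2.5) + (2.5)·(2.5) + (-0.5)·(-0.5) + (0.5)·(0.5) + (0.5)·(0.5) + (-0.5)·(-0.5)) / 5 = 13.5/5 = 2.7

S is symmetric (S[j,i] = S[i,j]). Assembling:

S = [[5.4667, 1.2667, -2.6],
 [1.2667, 4.5667, -0.9],
 [-2.6, -0.9, 2.7]]


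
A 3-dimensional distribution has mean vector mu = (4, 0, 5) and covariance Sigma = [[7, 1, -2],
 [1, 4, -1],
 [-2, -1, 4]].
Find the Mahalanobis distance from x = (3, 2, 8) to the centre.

Step 1 — centre the observation: (x - mu) = (-1, 2, 3).

Step 2 — invert Sigma (cofactor / det for 3×3, or solve directly):
  Sigma^{-1} = [[0.1685, -0.0225, 0.0787],
 [-0.0225, 0.2697, 0.0562],
 [0.0787, 0.0562, 0.3034]].

Step 3 — form the quadratic (x - mu)^T · Sigma^{-1} · (x - mu):
  Sigma^{-1} · (x - mu) = (0.0225, 0.7303, 0.9438).
  (x - mu)^T · [Sigma^{-1} · (x - mu)] = (-1)·(0.0225) + (2)·(0.7303) + (3)·(0.9438) = 4.2697.

Step 4 — take square root: d = √(4.2697) ≈ 2.0663.

d(x, mu) = √(4.2697) ≈ 2.0663


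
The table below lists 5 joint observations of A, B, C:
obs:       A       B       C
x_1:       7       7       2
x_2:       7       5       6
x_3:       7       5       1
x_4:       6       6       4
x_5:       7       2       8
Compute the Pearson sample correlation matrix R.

Step 1 — column means:
  mean(A) = (7 + 7 + 7 + 6 + 7) / 5 = 34/5 = 6.8
  mean(B) = (7 + 5 + 5 + 6 + 2) / 5 = 25/5 = 5
  mean(C) = (2 + 6 + 1 + 4 + 8) / 5 = 21/5 = 4.2

Step 2 — sample variances and covariances s[i,j] = (1/(n-1)) · Σ_k (x_{k,i} - mean_i) · (x_{k,j} - mean_j), with n-1 = 4:
  s[A,A] = ((0.2)·(0.2) + (0.2)·(0.2) + (0.2)·(0.2) + (-0.8)·(-0.8) + (0.2)·(0.2)) / 4 = 0.8/4 = 0.2
  s[A,B] = ((0.2)·(2) + (0.2)·(0) + (0.2)·(0) + (-0.8)·(1) + (0.2)·(-3)) / 4 = -1/4 = -0.25
  s[A,C] = ((0.2)·(-2.2) + (0.2)·(1.8) + (0.2)·(-3.2) + (-0.8)·(-0.2) + (0.2)·(3.8)) / 4 = 0.2/4 = 0.05
  s[B,B] = ((2)·(2) + (0)·(0) + (0)·(0) + (1)·(1) + (-3)·(-3)) / 4 = 14/4 = 3.5
  s[B,C] = ((2)·(-2.2) + (0)·(1.8) + (0)·(-3.2) + (1)·(-0.2) + (-3)·(3.8)) / 4 = -16/4 = -4
  s[C,C] = ((-2.2)·(-2.2) + (1.8)·(1.8) + (-3.2)·(-3.2) + (-0.2)·(-0.2) + (3.8)·(3.8)) / 4 = 32.8/4 = 8.2
  Sample standard deviations s_i = √(s[i,i]):
  s(A) = √(0.2) = 0.4472
  s(B) = √(3.5) = 1.8708
  s(C) = √(8.2) = 2.8636

Step 3 — r_{ij} = s_{ij} / (s_i · s_j):
  r[A,A] = 1 (diagonal).
  r[A,B] = -0.25 / (0.4472 · 1.8708) = -0.25 / 0.8367 = -0.2988
  r[A,C] = 0.05 / (0.4472 · 2.8636) = 0.05 / 1.2806 = 0.039
  r[B,B] = 1 (diagonal).
  r[B,C] = -4 / (1.8708 · 2.8636) = -4 / 5.3572 = -0.7467
  r[C,C] = 1 (diagonal).

R is symmetric with unit diagonal. Assembling:

R = [[1, -0.2988, 0.039],
 [-0.2988, 1, -0.7467],
 [0.039, -0.7467, 1]]


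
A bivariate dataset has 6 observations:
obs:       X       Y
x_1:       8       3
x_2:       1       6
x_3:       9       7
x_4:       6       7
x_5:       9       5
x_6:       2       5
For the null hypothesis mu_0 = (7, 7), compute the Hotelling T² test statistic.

Step 1 — sample mean vector:
  mean(X) = (8 + 1 + 9 + 6 + 9 + 2) / 6 = 35/6 = 5.8333
  mean(Y) = (3 + 6 + 7 + 7 + 5 + 5) / 6 = 33/6 = 5.5
  x̄ = (5.8333, 5.5),  deviation x̄ - mu_0 = (5.8333, 5.5) - (7, 7) = (-1.1667, -1.5).

Step 2 — sample covariance matrix, S[i,j] = (1/(n-1)) · Σ_k (x_{k,i} - mean_i) · (x_{k,j} - mean_j), divisor n-1 = 5:
  S[X,X] = ((2.1667)·(2.1667) + (-4.8333)·(-4.8333) + (3.1667)·(3.1667) + (0.1667)·(0.1667) + (3.1667)·(3.1667) + (-3.8333)·(-3.8333)) / 5 = 62.8333/5 = 12.5667
  S[X,Y] = ((2.1667)·(-2.5) + (-4.8333)·(0.5) + (3.1667)·(1.5) + (0.1667)·(1.5) + (3.1667)·(-0.5) + (-3.8333)·(-0.5)) / 5 = -2.5/5 = -0.5
  S[Y,Y] = ((-2.5)·(-2.5) + (0.5)·(0.5) + (1.5)·(1.5) + (1.5)·(1.5) + (-0.5)·(-0.5) + (-0.5)·(-0.5)) / 5 = 11.5/5 = 2.3
  S = [[12.5667, -0.5],
 [-0.5, 2.3]].

Step 3 — invert S. det(S) = 12.5667·2.3 - (-0.5)² = 28.6533.
  S^{-1} = (1/det) · [[d, -b], [-b, a]] = [[0.0803, 0.0174],
 [0.0174, 0.4386]].

Step 4 — quadratic form (x̄ - mu_0)^T · S^{-1} · (x̄ - mu_0):
  S^{-1} · (x̄ - mu_0) = (-0.1198, -0.6782),
  (x̄ - mu_0)^T · [...] = (-1.1667)·(-0.1198) + (-1.5)·(-0.6782) = 1.1571.

Step 5 — scale by n: T² = 6 · 1.1571 = 6.9428.

T² ≈ 6.9428


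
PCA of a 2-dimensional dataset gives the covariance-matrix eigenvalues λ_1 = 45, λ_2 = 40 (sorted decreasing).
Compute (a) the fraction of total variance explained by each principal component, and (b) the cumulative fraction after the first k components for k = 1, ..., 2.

Step 1 — total variance = trace(Sigma) = Σ λ_i = 45 + 40 = 85.

Step 2 — fraction explained by component i = λ_i / Σ λ:
  PC1: 45/85 = 0.5294
  PC2: 40/85 = 0.4706

Step 3 — cumulative fraction after k components = (λ_1 + ... + λ_k) / Σ λ:
  k = 1: 45/85 = 0.5294
  k = 2: (45 + 40)/85 = 85/85 = 1

Summary (fraction, with percent):

explained: PC1 0.5294 (52.94%), PC2 0.4706 (47.06%);  cumulative: 0.5294, 1


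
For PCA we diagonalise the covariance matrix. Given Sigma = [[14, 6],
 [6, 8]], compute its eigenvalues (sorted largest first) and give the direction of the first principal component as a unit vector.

Step 1 — characteristic polynomial of 2×2 Sigma:
  det(Sigma - λI) = λ² - trace · λ + det = 0.
  trace = 14 + 8 = 22, det = 14·8 - (6)² = 76.
Step 2 — discriminant:
  Δ = trace² - 4·det = 484 - 304 = 180.
Step 3 — eigenvalues:
  λ = (trace ± √Δ)/2 = (22 ± 13.4164)/2,
  λ_1 = 17.7082,  λ_2 = 4.2918.

Step 4 — unit eigenvector for λ_1: solve (Sigma - λ_1 I)v = 0. First row:
  (14 - 17.7082)·v_x + (6)·v_y = 0, i.e. (-3.7082)·v_x + (6)·v_y = 0,
  so v ∝ (b, λ_1 - a) = (6, 3.7082) = u.
  ||u|| = √((6)² + (3.7082)²) = √(49.7508) ≈ 7.0534,
  v_1 = u/||u|| ≈ (0.8507, 0.5257) (||v_1|| = 1).

λ_1 = 17.7082,  λ_2 = 4.2918;  v_1 ≈ (0.8507, 0.5257)


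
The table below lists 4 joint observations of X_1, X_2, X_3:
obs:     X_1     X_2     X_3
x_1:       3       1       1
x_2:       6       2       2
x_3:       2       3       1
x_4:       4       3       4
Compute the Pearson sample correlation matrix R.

Step 1 — column means:
  mean(X_1) = (3 + 6 + 2 + 4) / 4 = 15/4 = 3.75
  mean(X_2) = (1 + 2 + 3 + 3) / 4 = 9/4 = 2.25
  mean(X_3) = (1 + 2 + 1 + 4) / 4 = 8/4 = 2

Step 2 — sample variances and covariances s[i,j] = (1/(n-1)) · Σ_k (x_{k,i} - mean_i) · (x_{k,j} - mean_j), with n-1 = 3:
  s[X_1,X_1] = ((-0.75)·(-0.75) + (2.25)·(2.25) + (-1.75)·(-1.75) + (0.25)·(0.25)) / 3 = 8.75/3 = 2.9167
  s[X_1,X_2] = ((-0.75)·(-1.25) + (2.25)·(-0.25) + (-1.75)·(0.75) + (0.25)·(0.75)) / 3 = -0.75/3 = -0.25
  s[X_1,X_3] = ((-0.75)·(-1) + (2.25)·(0) + (-1.75)·(-1) + (0.25)·(2)) / 3 = 3/3 = 1
  s[X_2,X_2] = ((-1.25)·(-1.25) + (-0.25)·(-0.25) + (0.75)·(0.75) + (0.75)·(0.75)) / 3 = 2.75/3 = 0.9167
  s[X_2,X_3] = ((-1.25)·(-1) + (-0.25)·(0) + (0.75)·(-1) + (0.75)·(2)) / 3 = 2/3 = 0.6667
  s[X_3,X_3] = ((-1)·(-1) + (0)·(0) + (-1)·(-1) + (2)·(2)) / 3 = 6/3 = 2
  Sample standard deviations s_i = √(s[i,i]):
  s(X_1) = √(2.9167) = 1.7078
  s(X_2) = √(0.9167) = 0.9574
  s(X_3) = √(2) = 1.4142

Step 3 — r_{ij} = s_{ij} / (s_i · s_j):
  r[X_1,X_1] = 1 (diagonal).
  r[X_1,X_2] = -0.25 / (1.7078 · 0.9574) = -0.25 / 1.6351 = -0.1529
  r[X_1,X_3] = 1 / (1.7078 · 1.4142) = 1 / 2.4152 = 0.414
  r[X_2,X_2] = 1 (diagonal).
  r[X_2,X_3] = 0.6667 / (0.9574 · 1.4142) = 0.6667 / 1.354 = 0.4924
  r[X_3,X_3] = 1 (diagonal).

R is symmetric with unit diagonal. Assembling:

R = [[1, -0.1529, 0.414],
 [-0.1529, 1, 0.4924],
 [0.414, 0.4924, 1]]


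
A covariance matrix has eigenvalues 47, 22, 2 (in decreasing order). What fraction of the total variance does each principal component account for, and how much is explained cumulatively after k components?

Step 1 — total variance = trace(Sigma) = Σ λ_i = 47 + 22 + 2 = 71.

Step 2 — fraction explained by component i = λ_i / Σ λ:
  PC1: 47/71 = 0.662
  PC2: 22/71 = 0.3099
  PC3: 2/71 = 0.0282

Step 3 — cumulative fraction after k components = (λ_1 + ... + λ_k) / Σ λ:
  k = 1: 47/71 = 0.662
  k = 2: (47 + 22)/71 = 69/71 = 0.9718
  k = 3: (47 + 22 + 2)/71 = 71/71 = 1

Summary (fraction, with percent):

explained: PC1 0.662 (66.2%), PC2 0.3099 (30.99%), PC3 0.0282 (2.82%);  cumulative: 0.662, 0.9718, 1


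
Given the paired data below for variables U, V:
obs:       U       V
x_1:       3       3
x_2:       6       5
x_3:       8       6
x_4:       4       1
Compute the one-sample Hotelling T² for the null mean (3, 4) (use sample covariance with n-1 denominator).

Step 1 — sample mean vector:
  mean(U) = (3 + 6 + 8 + 4) / 4 = 21/4 = 5.25
  mean(V) = (3 + 5 + 6 + 1) / 4 = 15/4 = 3.75
  x̄ = (5.25, 3.75),  deviation x̄ - mu_0 = (5.25, 3.75) - (3, 4) = (2.25, -0.25).

Step 2 — sample covariance matrix, S[i,j] = (1/(n-1)) · Σ_k (x_{k,i} - mean_i) · (x_{k,j} - mean_j), divisor n-1 = 3:
  S[U,U] = ((-2.25)·(-2.25) + (0.75)·(0.75) + (2.75)·(2.75) + (-1.25)·(-1.25)) / 3 = 14.75/3 = 4.9167
  S[U,V] = ((-2.25)·(-0.75) + (0.75)·(1.25) + (2.75)·(2.25) + (-1.25)·(-2.75)) / 3 = 12.25/3 = 4.0833
  S[V,V] = ((-0.75)·(-0.75) + (1.25)·(1.25) + (2.25)·(2.25) + (-2.75)·(-2.75)) / 3 = 14.75/3 = 4.9167
  S = [[4.9167, 4.0833],
 [4.0833, 4.9167]].

Step 3 — invert S. det(S) = 4.9167·4.9167 - (4.0833)² = 7.5.
  S^{-1} = (1/det) · [[d, -b], [-b, a]] = [[0.6556, -0.5444],
 [-0.5444, 0.6556]].

Step 4 — quadratic form (x̄ - mu_0)^T · S^{-1} · (x̄ - mu_0):
  S^{-1} · (x̄ - mu_0) = (1.6111, -1.3889),
  (x̄ - mu_0)^T · [...] = (2.25)·(1.6111) + (-0.25)·(-1.3889) = 3.9722.

Step 5 — scale by n: T² = 4 · 3.9722 = 15.8889.

T² ≈ 15.8889


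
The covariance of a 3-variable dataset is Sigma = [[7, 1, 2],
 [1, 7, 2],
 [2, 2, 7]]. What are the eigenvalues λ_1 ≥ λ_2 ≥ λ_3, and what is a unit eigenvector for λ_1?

Step 1 — characteristic polynomial p(λ) = det(λI - Sigma) = λ³ - tr·λ² + c_1·λ - det, where tr = trace, c_1 = sum of the principal 2×2 minors, det = det(Sigma):
  tr = 7 + 7 + 7 = 21,
  c_1 = (7·7 - (1)²) + (7·7 - (2)²) + (7·7 - (2)²) = 48 + 45 + 45 = 138,
  det = 7·(7·7 - (2)²) - (1)·((1)·7 - (2)·(2)) + (2)·((1)·(2) - 7·(2)) = 7·(45) - (1)·(3) + (2)·(-12) = 288.
  So p(λ) = λ³ - 21λ² + 138λ - 288.
Step 2 — look for an integer root (rational root theorem: any rational root is an integer divisor of 288). Testing λ = 6:
  p(6) = 216 - 756 + 828 - 288 = 0  ✓
  Dividing out (λ - 6): p(λ) = (λ - 6)(λ² - 15λ + 48).
Step 3 — remaining eigenvalues from the quadratic λ² - 15λ + 48 = 0:
  Δ = 15² - 4·48 = 225 - 192 = 33,  λ = (15 ± √33)/2 = (15 ± 5.7446)/2 ≈ 10.3723 or 4.6277.
  Sorted: λ_1 = 10.3723,  λ_2 = 6,  λ_3 = 4.6277  (check: sum = 21 = tr ✓).

Step 4 — unit eigenvector for λ_1 ≈ 10.3723: v spans the null space of (Sigma - λ_1 I), whose rows are
  r_1 = (-3.3723, 1, 2),  r_2 = (1, -3.3723, 2),  r_3 = (2, 2, -3.3723).
  v is orthogonal to every row, so take v ∝ r_1 × r_2 = ((1)·(2) - (2)·(-3.3723), (2)·(1) - (-3.3723)·(2), (-3.3723)·(-3.3723) - (1)·(1)) ≈ (8.7446, 8.7446, 10.3723).
  Let u = (8.7446, 8.7446, 10.3723).
  ||u|| = √((8.7446)² + (8.7446)² + (10.3723)²) = √(260.519) ≈ 16.1406,  v_1 = u/||u|| ≈ (0.5418, 0.5418, 0.6426) (||v_1|| = 1).

λ_1 = 10.3723,  λ_2 = 6,  λ_3 = 4.6277;  v_1 ≈ (0.5418, 0.5418, 0.6426)


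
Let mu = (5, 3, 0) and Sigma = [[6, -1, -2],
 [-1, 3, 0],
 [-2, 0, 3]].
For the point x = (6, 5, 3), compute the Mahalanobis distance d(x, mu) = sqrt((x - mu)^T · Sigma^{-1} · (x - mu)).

Step 1 — centre the observation: (x - mu) = (1, 2, 3).

Step 2 — invert Sigma (cofactor / det for 3×3, or solve directly):
  Sigma^{-1} = [[0.2308, 0.0769, 0.1538],
 [0.0769, 0.359, 0.0513],
 [0.1538, 0.0513, 0.4359]].

Step 3 — form the quadratic (x - mu)^T · Sigma^{-1} · (x - mu):
  Sigma^{-1} · (x - mu) = (0.8462, 0.9487, 1.5641).
  (x - mu)^T · [Sigma^{-1} · (x - mu)] = (1)·(0.8462) + (2)·(0.9487) + (3)·(1.5641) = 7.4359.

Step 4 — take square root: d = √(7.4359) ≈ 2.7269.

d(x, mu) = √(7.4359) ≈ 2.7269


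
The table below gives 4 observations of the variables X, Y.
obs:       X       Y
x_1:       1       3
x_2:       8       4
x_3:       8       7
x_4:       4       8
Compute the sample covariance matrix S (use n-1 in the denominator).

Step 1 — column means:
  mean(X) = (1 + 8 + 8 + 4) / 4 = 21/4 = 5.25
  mean(Y) = (3 + 4 + 7 + 8) / 4 = 22/4 = 5.5

Step 2 — sample covariance S[i,j] = (1/(n-1)) · Σ_k (x_{k,i} - mean_i) · (x_{k,j} - mean_j), with n-1 = 3.
  S[X,X] = ((-4.25)·(-4.25) + (2.75)·(2.75) + (2.75)·(2.75) + (-1.25)·(-1.25)) / 3 = 34.75/3 = 11.5833
  S[X,Y] = ((-4.25)·(-2.5) + (2.75)·(-1.5) + (2.75)·(1.5) + (-1.25)·(2.5)) / 3 = 7.5/3 = 2.5
  S[Y,Y] = ((-2.5)·(-2.5) + (-1.5)·(-1.5) + (1.5)·(1.5) + (2.5)·(2.5)) / 3 = 17/3 = 5.6667

S is symmetric (S[j,i] = S[i,j]). Assembling:

S = [[11.5833, 2.5],
 [2.5, 5.6667]]


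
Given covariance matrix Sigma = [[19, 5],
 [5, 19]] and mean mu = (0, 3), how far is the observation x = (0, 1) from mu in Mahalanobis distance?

Step 1 — centre the observation: (x - mu) = (0, -2).

Step 2 — invert Sigma. det(Sigma) = 19·19 - (5)² = 336.
  Sigma^{-1} = (1/det) · [[d, -b], [-b, a]] = [[0.0565, -0.0149],
 [-0.0149, 0.0565]].

Step 3 — form the quadratic (x - mu)^T · Sigma^{-1} · (x - mu):
  Sigma^{-1} · (x - mu) = (0.0298, -0.1131).
  (x - mu)^T · [Sigma^{-1} · (x - mu)] = (0)·(0.0298) + (-2)·(-0.1131) = 0.2262.

Step 4 — take square root: d = √(0.2262) ≈ 0.4756.

d(x, mu) = √(0.2262) ≈ 0.4756


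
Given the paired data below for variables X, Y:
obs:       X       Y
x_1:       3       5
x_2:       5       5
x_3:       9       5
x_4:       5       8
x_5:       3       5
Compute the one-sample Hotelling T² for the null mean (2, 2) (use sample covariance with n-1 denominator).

Step 1 — sample mean vector:
  mean(X) = (3 + 5 + 9 + 5 + 3) / 5 = 25/5 = 5
  mean(Y) = (5 + 5 + 5 + 8 + 5) / 5 = 28/5 = 5.6
  x̄ = (5, 5.6),  deviation x̄ - mu_0 = (5, 5.6) - (2, 2) = (3, 3.6).

Step 2 — sample covariance matrix, S[i,j] = (1/(n-1)) · Σ_k (x_{k,i} - mean_i) · (x_{k,j} - mean_j), divisor n-1 = 4:
  S[X,X] = ((-2)·(-2) + (0)·(0) + (4)·(4) + (0)·(0) + (-2)·(-2)) / 4 = 24/4 = 6
  S[X,Y] = ((-2)·(-0.6) + (0)·(-0.6) + (4)·(-0.6) + (0)·(2.4) + (-2)·(-0.6)) / 4 = 0/4 = 0
  S[Y,Y] = ((-0.6)·(-0.6) + (-0.6)·(-0.6) + (-0.6)·(-0.6) + (2.4)·(2.4) + (-0.6)·(-0.6)) / 4 = 7.2/4 = 1.8
  S = [[6, 0],
 [0, 1.8]].

Step 3 — invert S. det(S) = 6·1.8 - (0)² = 10.8.
  S^{-1} = (1/det) · [[d, -b], [-b, a]] = [[0.1667, 0],
 [0, 0.5556]].

Step 4 — quadratic form (x̄ - mu_0)^T · S^{-1} · (x̄ - mu_0):
  S^{-1} · (x̄ - mu_0) = (0.5, 2),
  (x̄ - mu_0)^T · [...] = (3)·(0.5) + (3.6)·(2) = 8.7.

Step 5 — scale by n: T² = 5 · 8.7 = 43.5.

T² ≈ 43.5


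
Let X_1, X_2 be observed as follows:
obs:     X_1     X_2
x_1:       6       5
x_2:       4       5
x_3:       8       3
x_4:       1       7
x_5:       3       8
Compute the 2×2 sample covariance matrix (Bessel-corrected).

Step 1 — column means:
  mean(X_1) = (6 + 4 + 8 + 1 + 3) / 5 = 22/5 = 4.4
  mean(X_2) = (5 + 5 + 3 + 7 + 8) / 5 = 28/5 = 5.6

Step 2 — sample covariance S[i,j] = (1/(n-1)) · Σ_k (x_{k,i} - mean_i) · (x_{k,j} - mean_j), with n-1 = 4.
  S[X_1,X_1] = ((1.6)·(1.6) + (-0.4)·(-0.4) + (3.6)·(3.6) + (-3.4)·(-3.4) + (-1.4)·(-1.4)) / 4 = 29.2/4 = 7.3
  S[X_1,X_2] = ((1.6)·(-0.6) + (-0.4)·(-0.6) + (3.6)·(-2.6) + (-3.4)·(1.4) + (-1.4)·(2.4)) / 4 = -18.2/4 = -4.55
  S[X_2,X_2] = ((-0.6)·(-0.6) + (-0.6)·(-0.6) + (-2.6)·(-2.6) + (1.4)·(1.4) + (2.4)·(2.4)) / 4 = 15.2/4 = 3.8

S is symmetric (S[j,i] = S[i,j]). Assembling:

S = [[7.3, -4.55],
 [-4.55, 3.8]]


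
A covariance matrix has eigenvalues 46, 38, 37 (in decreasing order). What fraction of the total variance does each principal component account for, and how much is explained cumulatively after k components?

Step 1 — total variance = trace(Sigma) = Σ λ_i = 46 + 38 + 37 = 121.

Step 2 — fraction explained by component i = λ_i / Σ λ:
  PC1: 46/121 = 0.3802
  PC2: 38/121 = 0.314
  PC3: 37/121 = 0.3058

Step 3 — cumulative fraction after k components = (λ_1 + ... + λ_k) / Σ λ:
  k = 1: 46/121 = 0.3802
  k = 2: (46 + 38)/121 = 84/121 = 0.6942
  k = 3: (46 + 38 + 37)/121 = 121/121 = 1

Summary (fraction, with percent):

explained: PC1 0.3802 (38.02%), PC2 0.314 (31.4%), PC3 0.3058 (30.58%);  cumulative: 0.3802, 0.6942, 1


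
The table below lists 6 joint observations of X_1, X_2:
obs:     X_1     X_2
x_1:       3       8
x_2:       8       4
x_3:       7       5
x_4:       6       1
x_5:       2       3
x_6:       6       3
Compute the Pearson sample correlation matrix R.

Step 1 — column means:
  mean(X_1) = (3 + 8 + 7 + 6 + 2 + 6) / 6 = 32/6 = 5.3333
  mean(X_2) = (8 + 4 + 5 + 1 + 3 + 3) / 6 = 24/6 = 4

Step 2 — sample variances and covariances s[i,j] = (1/(n-1)) · Σ_k (x_{k,i} - mean_i) · (x_{k,j} - mean_j), with n-1 = 5:
  s[X_1,X_1] = ((-2.3333)·(-2.3333) + (2.6667)·(2.6667) + (1.6667)·(1.6667) + (0.6667)·(0.6667) + (-3.3333)·(-3.3333) + (0.6667)·(0.6667)) / 5 = 27.3333/5 = 5.4667
  s[X_1,X_2] = ((-2.3333)·(4) + (2.6667)·(0) + (1.6667)·(1) + (0.6667)·(-3) + (-3.3333)·(-1) + (0.6667)·(-1)) / 5 = -7/5 = -1.4
  s[X_2,X_2] = ((4)·(4) + (0)·(0) + (1)·(1) + (-3)·(-3) + (-1)·(-1) + (-1)·(-1)) / 5 = 28/5 = 5.6
  Sample standard deviations s_i = √(s[i,i]):
  s(X_1) = √(5.4667) = 2.3381
  s(X_2) = √(5.6) = 2.3664

Step 3 — r_{ij} = s_{ij} / (s_i · s_j):
  r[X_1,X_1] = 1 (diagonal).
  r[X_1,X_2] = -1.4 / (2.3381 · 2.3664) = -1.4 / 5.5329 = -0.253
  r[X_2,X_2] = 1 (diagonal).

R is symmetric with unit diagonal. Assembling:

R = [[1, -0.253],
 [-0.253, 1]]


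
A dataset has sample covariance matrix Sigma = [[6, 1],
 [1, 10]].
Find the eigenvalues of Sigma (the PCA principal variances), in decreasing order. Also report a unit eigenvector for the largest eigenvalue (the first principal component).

Step 1 — characteristic polynomial of 2×2 Sigma:
  det(Sigma - λI) = λ² - trace · λ + det = 0.
  trace = 6 + 10 = 16, det = 6·10 - (1)² = 59.
Step 2 — discriminant:
  Δ = trace² - 4·det = 256 - 236 = 20.
Step 3 — eigenvalues:
  λ = (trace ± √Δ)/2 = (16 ± 4.4721)/2,
  λ_1 = 10.2361,  λ_2 = 5.7639.

Step 4 — unit eigenvector for λ_1: solve (Sigma - λ_1 I)v = 0. First row:
  (6 - 10.2361)·v_x + (1)·v_y = 0, i.e. (-4.2361)·v_x + (1)·v_y = 0,
  so v ∝ (b, λ_1 - a) = (1, 4.2361) = u.
  ||u|| = √((1)² + (4.2361)²) = √(18.9443) ≈ 4.3525,
  v_1 = u/||u|| ≈ (0.2298, 0.9732) (||v_1|| = 1).

λ_1 = 10.2361,  λ_2 = 5.7639;  v_1 ≈ (0.2298, 0.9732)


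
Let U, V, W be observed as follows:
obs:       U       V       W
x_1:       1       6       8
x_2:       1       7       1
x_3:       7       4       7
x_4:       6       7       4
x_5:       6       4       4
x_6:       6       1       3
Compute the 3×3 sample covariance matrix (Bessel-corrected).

Step 1 — column means:
  mean(U) = (1 + 1 + 7 + 6 + 6 + 6) / 6 = 27/6 = 4.5
  mean(V) = (6 + 7 + 4 + 7 + 4 + 1) / 6 = 29/6 = 4.8333
  mean(W) = (8 + 1 + 7 + 4 + 4 + 3) / 6 = 27/6 = 4.5

Step 2 — sample covariance S[i,j] = (1/(n-1)) · Σ_k (x_{k,i} - mean_i) · (x_{k,j} - mean_j), with n-1 = 5.
  S[U,U] = ((-3.5)·(-3.5) + (-3.5)·(-3.5) + (2.5)·(2.5) + (1.5)·(1.5) + (1.5)·(1.5) + (1.5)·(1.5)) / 5 = 37.5/5 = 7.5
  S[U,V] = ((-3.5)·(1.1667) + (-3.5)·(2.1667) + (2.5)·(-0.8333) + (1.5)·(2.1667) + (1.5)·(-0.8333) + (1.5)·(-3.8333)) / 5 = -17.5/5 = -3.5
  S[U,W] = ((-3.5)·(3.5) + (-3.5)·(-3.5) + (2.5)·(2.5) + (1.5)·(-0.5) + (1.5)·(-0.5) + (1.5)·(-1.5)) / 5 = 2.5/5 = 0.5
  S[V,V] = ((1.1667)·(1.1667) + (2.1667)·(2.1667) + (-0.8333)·(-0.8333) + (2.1667)·(2.1667) + (-0.8333)·(-0.8333) + (-3.8333)·(-3.8333)) / 5 = 26.8333/5 = 5.3667
  S[V,W] = ((1.1667)·(3.5) + (2.1667)·(-3.5) + (-0.8333)·(2.5) + (2.1667)·(-0.5) + (-0.8333)·(-0.5) + (-3.8333)·(-1.5)) / 5 = -0.5/5 = -0.1
  S[W,W] = ((3.5)·(3.5) + (-3.5)·(-3.5) + (2.5)·(2.5) + (-0.5)·(-0.5) + (-0.5)·(-0.5) + (-1.5)·(-1.5)) / 5 = 33.5/5 = 6.7

S is symmetric (S[j,i] = S[i,j]). Assembling:

S = [[7.5, -3.5, 0.5],
 [-3.5, 5.3667, -0.1],
 [0.5, -0.1, 6.7]]


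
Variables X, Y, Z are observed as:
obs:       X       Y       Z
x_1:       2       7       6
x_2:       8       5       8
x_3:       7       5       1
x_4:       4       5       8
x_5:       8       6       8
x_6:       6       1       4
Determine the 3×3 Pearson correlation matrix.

Step 1 — column means:
  mean(X) = (2 + 8 + 7 + 4 + 8 + 6) / 6 = 35/6 = 5.8333
  mean(Y) = (7 + 5 + 5 + 5 + 6 + 1) / 6 = 29/6 = 4.8333
  mean(Z) = (6 + 8 + 1 + 8 + 8 + 4) / 6 = 35/6 = 5.8333

Step 2 — sample variances and covariances s[i,j] = (1/(n-1)) · Σ_k (x_{k,i} - mean_i) · (x_{k,j} - mean_j), with n-1 = 5:
  s[X,X] = ((-3.8333)·(-3.8333) + (2.1667)·(2.1667) + (1.1667)·(1.1667) + (-1.8333)·(-1.8333) + (2.1667)·(2.1667) + (0.1667)·(0.1667)) / 5 = 28.8333/5 = 5.7667
  s[X,Y] = ((-3.8333)·(2.1667) + (2.1667)·(0.1667) + (1.1667)·(0.1667) + (-1.8333)·(0.1667) + (2.1667)·(1.1667) + (0.1667)·(-3.8333)) / 5 = -6.1667/5 = -1.2333
  s[X,Z] = ((-3.8333)·(0.1667) + (2.1667)·(2.1667) + (1.1667)·(-4.8333) + (-1.8333)·(2.1667) + (2.1667)·(2.1667) + (0.1667)·(-1.8333)) / 5 = -1.1667/5 = -0.2333
  s[Y,Y] = ((2.1667)·(2.1667) + (0.1667)·(0.1667) + (0.1667)·(0.1667) + (0.1667)·(0.1667) + (1.1667)·(1.1667) + (-3.8333)·(-3.8333)) / 5 = 20.8333/5 = 4.1667
  s[Y,Z] = ((2.1667)·(0.1667) + (0.1667)·(2.1667) + (0.1667)·(-4.8333) + (0.1667)·(2.1667) + (1.1667)·(2.1667) + (-3.8333)·(-1.8333)) / 5 = 9.8333/5 = 1.9667
  s[Z,Z] = ((0.1667)·(0.1667) + (2.1667)·(2.1667) + (-4.8333)·(-4.8333) + (2.1667)·(2.1667) + (2.1667)·(2.1667) + (-1.8333)·(-1.8333)) / 5 = 40.8333/5 = 8.1667
  Sample standard deviations s_i = √(s[i,i]):
  s(X) = √(5.7667) = 2.4014
  s(Y) = √(4.1667) = 2.0412
  s(Z) = √(8.1667) = 2.8577

Step 3 — r_{ij} = s_{ij} / (s_i · s_j):
  r[X,X] = 1 (diagonal).
  r[X,Y] = -1.2333 / (2.4014 · 2.0412) = -1.2333 / 4.9018 = -0.2516
  r[X,Z] = -0.2333 / (2.4014 · 2.8577) = -0.2333 / 6.8625 = -0.034
  r[Y,Y] = 1 (diagonal).
  r[Y,Z] = 1.9667 / (2.0412 · 2.8577) = 1.9667 / 5.8333 = 0.3371
  r[Z,Z] = 1 (diagonal).

R is symmetric with unit diagonal. Assembling:

R = [[1, -0.2516, -0.034],
 [-0.2516, 1, 0.3371],
 [-0.034, 0.3371, 1]]


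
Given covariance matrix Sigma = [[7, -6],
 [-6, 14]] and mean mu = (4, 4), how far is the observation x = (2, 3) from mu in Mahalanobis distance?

Step 1 — centre the observation: (x - mu) = (-2, -1).

Step 2 — invert Sigma. det(Sigma) = 7·14 - (-6)² = 62.
  Sigma^{-1} = (1/det) · [[d, -b], [-b, a]] = [[0.2258, 0.0968],
 [0.0968, 0.1129]].

Step 3 — form the quadratic (x - mu)^T · Sigma^{-1} · (x - mu):
  Sigma^{-1} · (x - mu) = (-0.5484, -0.3065).
  (x - mu)^T · [Sigma^{-1} · (x - mu)] = (-2)·(-0.5484) + (-1)·(-0.3065) = 1.4032.

Step 4 — take square root: d = √(1.4032) ≈ 1.1846.

d(x, mu) = √(1.4032) ≈ 1.1846


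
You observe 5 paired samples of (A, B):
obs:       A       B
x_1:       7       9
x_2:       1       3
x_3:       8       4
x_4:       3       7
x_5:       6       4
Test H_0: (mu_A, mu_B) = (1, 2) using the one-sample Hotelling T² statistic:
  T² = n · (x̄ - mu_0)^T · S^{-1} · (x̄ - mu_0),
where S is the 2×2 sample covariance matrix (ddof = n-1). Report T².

Step 1 — sample mean vector:
  mean(A) = (7 + 1 + 8 + 3 + 6) / 5 = 25/5 = 5
  mean(B) = (9 + 3 + 4 + 7 + 4) / 5 = 27/5 = 5.4
  x̄ = (5, 5.4),  deviation x̄ - mu_0 = (5, 5.4) - (1, 2) = (4, 3.4).

Step 2 — sample covariance matrix, S[i,j] = (1/(n-1)) · Σ_k (x_{k,i} - mean_i) · (x_{k,j} - mean_j), divisor n-1 = 4:
  S[A,A] = ((2)·(2) + (-4)·(-4) + (3)·(3) + (-2)·(-2) + (1)·(1)) / 4 = 34/4 = 8.5
  S[A,B] = ((2)·(3.6) + (-4)·(-2.4) + (3)·(-1.4) + (-2)·(1.6) + (1)·(-1.4)) / 4 = 8/4 = 2
  S[B,B] = ((3.6)·(3.6) + (-2.4)·(-2.4) + (-1.4)·(-1.4) + (1.6)·(1.6) + (-1.4)·(-1.4)) / 4 = 25.2/4 = 6.3
  S = [[8.5, 2],
 [2, 6.3]].

Step 3 — invert S. det(S) = 8.5·6.3 - (2)² = 49.55.
  S^{-1} = (1/det) · [[d, -b], [-b, a]] = [[0.1271, -0.0404],
 [-0.0404, 0.1715]].

Step 4 — quadratic form (x̄ - mu_0)^T · S^{-1} · (x̄ - mu_0):
  S^{-1} · (x̄ - mu_0) = (0.3713, 0.4218),
  (x̄ - mu_0)^T · [...] = (4)·(0.3713) + (3.4)·(0.4218) = 2.9195.

Step 5 — scale by n: T² = 5 · 2.9195 = 14.5974.

T² ≈ 14.5974


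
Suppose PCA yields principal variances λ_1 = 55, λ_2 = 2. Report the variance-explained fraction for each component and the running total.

Step 1 — total variance = trace(Sigma) = Σ λ_i = 55 + 2 = 57.

Step 2 — fraction explained by component i = λ_i / Σ λ:
  PC1: 55/57 = 0.9649
  PC2: 2/57 = 0.0351

Step 3 — cumulative fraction after k components = (λ_1 + ... + λ_k) / Σ λ:
  k = 1: 55/57 = 0.9649
  k = 2: (55 + 2)/57 = 57/57 = 1

Summary (fraction, with percent):

explained: PC1 0.9649 (96.49%), PC2 0.0351 (3.51%);  cumulative: 0.9649, 1


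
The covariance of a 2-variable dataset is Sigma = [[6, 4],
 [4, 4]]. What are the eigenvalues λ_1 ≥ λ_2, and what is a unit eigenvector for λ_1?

Step 1 — characteristic polynomial of 2×2 Sigma:
  det(Sigma - λI) = λ² - trace · λ + det = 0.
  trace = 6 + 4 = 10, det = 6·4 - (4)² = 8.
Step 2 — discriminant:
  Δ = trace² - 4·det = 100 - 32 = 68.
Step 3 — eigenvalues:
  λ = (trace ± √Δ)/2 = (10 ± 8.2462)/2,
  λ_1 = 9.1231,  λ_2 = 0.8769.

Step 4 — unit eigenvector for λ_1: solve (Sigma - λ_1 I)v = 0. First row:
  (6 - 9.1231)·v_x + (4)·v_y = 0, i.e. (-3.1231)·v_x + (4)·v_y = 0,
  so v ∝ (b, λ_1 - a) = (4, 3.1231) = u.
  ||u|| = √((4)² + (3.1231)²) = √(25.7538) ≈ 5.0748,
  v_1 = u/||u|| ≈ (0.7882, 0.6154) (||v_1|| = 1).

λ_1 = 9.1231,  λ_2 = 0.8769;  v_1 ≈ (0.7882, 0.6154)


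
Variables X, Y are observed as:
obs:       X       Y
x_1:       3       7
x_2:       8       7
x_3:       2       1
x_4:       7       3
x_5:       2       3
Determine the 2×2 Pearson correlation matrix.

Step 1 — column means:
  mean(X) = (3 + 8 + 2 + 7 + 2) / 5 = 22/5 = 4.4
  mean(Y) = (7 + 7 + 1 + 3 + 3) / 5 = 21/5 = 4.2

Step 2 — sample variances and covariances s[i,j] = (1/(n-1)) · Σ_k (x_{k,i} - mean_i) · (x_{k,j} - mean_j), with n-1 = 4:
  s[X,X] = ((-1.4)·(-1.4) + (3.6)·(3.6) + (-2.4)·(-2.4) + (2.6)·(2.6) + (-2.4)·(-2.4)) / 4 = 33.2/4 = 8.3
  s[X,Y] = ((-1.4)·(2.8) + (3.6)·(2.8) + (-2.4)·(-3.2) + (2.6)·(-1.2) + (-2.4)·(-1.2)) / 4 = 13.6/4 = 3.4
  s[Y,Y] = ((2.8)·(2.8) + (2.8)·(2.8) + (-3.2)·(-3.2) + (-1.2)·(-1.2) + (-1.2)·(-1.2)) / 4 = 28.8/4 = 7.2
  Sample standard deviations s_i = √(s[i,i]):
  s(X) = √(8.3) = 2.881
  s(Y) = √(7.2) = 2.6833

Step 3 — r_{ij} = s_{ij} / (s_i · s_j):
  r[X,X] = 1 (diagonal).
  r[X,Y] = 3.4 / (2.881 · 2.6833) = 3.4 / 7.7305 = 0.4398
  r[Y,Y] = 1 (diagonal).

R is symmetric with unit diagonal. Assembling:

R = [[1, 0.4398],
 [0.4398, 1]]


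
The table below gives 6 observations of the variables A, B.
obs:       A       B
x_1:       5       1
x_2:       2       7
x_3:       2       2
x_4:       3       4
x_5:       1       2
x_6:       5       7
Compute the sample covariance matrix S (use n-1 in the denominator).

Step 1 — column means:
  mean(A) = (5 + 2 + 2 + 3 + 1 + 5) / 6 = 18/6 = 3
  mean(B) = (1 + 7 + 2 + 4 + 2 + 7) / 6 = 23/6 = 3.8333

Step 2 — sample covariance S[i,j] = (1/(n-1)) · Σ_k (x_{k,i} - mean_i) · (x_{k,j} - mean_j), with n-1 = 5.
  S[A,A] = ((2)·(2) + (-1)·(-1) + (-1)·(-1) + (0)·(0) + (-2)·(-2) + (2)·(2)) / 5 = 14/5 = 2.8
  S[A,B] = ((2)·(-2.8333) + (-1)·(3.1667) + (-1)·(-1.8333) + (0)·(0.1667) + (-2)·(-1.8333) + (2)·(3.1667)) / 5 = 3/5 = 0.6
  S[B,B] = ((-2.8333)·(-2.8333) + (3.1667)·(3.1667) + (-1.8333)·(-1.8333) + (0.1667)·(0.1667) + (-1.8333)·(-1.8333) + (3.1667)·(3.1667)) / 5 = 34.8333/5 = 6.9667

S is symmetric (S[j,i] = S[i,j]). Assembling:

S = [[2.8, 0.6],
 [0.6, 6.9667]]


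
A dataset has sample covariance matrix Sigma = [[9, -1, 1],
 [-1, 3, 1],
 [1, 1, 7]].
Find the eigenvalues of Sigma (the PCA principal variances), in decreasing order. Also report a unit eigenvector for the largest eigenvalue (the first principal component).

Step 1 — characteristic polynomial p(λ) = det(λI - Sigma) = λ³ - tr·λ² + c_1·λ - det, where tr = trace, c_1 = sum of the principal 2×2 minors, det = det(Sigma):
  tr = 9 + 3 + 7 = 19,
  c_1 = (9·3 - (-1)²) + (9·7 - (1)²) + (3·7 - (1)²) = 26 + 62 + 20 = 108,
  det = 9·(3·7 - (1)²) - (-1)·((-1)·7 - (1)·(1)) + (1)·((-1)·(1) - 3·(1)) = 9·(20) - (-1)·(-8) + (1)·(-4) = 168.
  So p(λ) = λ³ - 19λ² + 108λ - 168.
Step 2 — look for an integer root (rational root theorem: any rational root is an integer divisor of 168). Testing λ = 7:
  p(7) = 343 - 931 + 756 - 168 = 0  ✓
  Dividing out (λ - 7): p(λ) = (λ - 7)(λ² - 12λ + 24).
Step 3 — remaining eigenvalues from the quadratic λ² - 12λ + 24 = 0:
  Δ = 12² - 4·24 = 144 - 96 = 48,  λ = (12 ± √48)/2 = (12 ± 6.9282)/2 ≈ 9.4641 or 2.5359.
  Sorted: λ_1 = 9.4641,  λ_2 = 7,  λ_3 = 2.5359  (check: sum = 19 = tr ✓).

Step 4 — unit eigenvector for λ_1 ≈ 9.4641: v spans the null space of (Sigma - λ_1 I), whose rows are
  r_1 = (-0.4641, -1, 1),  r_2 = (-1, -6.4641, 1),  r_3 = (1, 1, -2.4641).
  v is orthogonal to every row, so take v ∝ r_1 × r_2 = ((-1)·(1) - (1)·(-6.4641), (1)·(-1) - (-0.4641)·(1), (-0.4641)·(-6.4641) - (-1)·(-1)) ≈ (5.4641, -0.5359, 2).
  Let u = (5.4641, -0.5359, 2).
  ||u|| = √((5.4641)² + (-0.5359)² + (2)²) = √(34.1436) ≈ 5.8433,  v_1 = u/||u|| ≈ (0.9351, -0.0917, 0.3423) (||v_1|| = 1).

λ_1 = 9.4641,  λ_2 = 7,  λ_3 = 2.5359;  v_1 ≈ (0.9351, -0.0917, 0.3423)
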